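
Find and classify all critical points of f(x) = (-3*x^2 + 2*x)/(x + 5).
f'(x) = (-3*x^2 - 30*x + 10)/(x^2 + 10*x + 25)

Solve f'(x) = 0:
  f'(x) = -(3*x^2 + 30*x - 10)/(x + 5)^2; the denominator is positive wherever f is defined, so f'(x) = 0 ⇔ -3*x^2 - 30*x + 10 = 0.
  3*x^2 + 30*x - 10 = 0 has no rational roots; quadratic formula: x = (-30 ± √1020)/6.
  ⇒ x = -sqrt(255)/3 - 5 ≈ -10.3229, -5 + sqrt(255)/3 ≈ 0.3229

f''(x) = -170/(x^3 + 15*x^2 + 75*x + 125)
Second-derivative test at each critical point:
  f''(-10.3229) = 1.1272 > 0 → local minimum
  f''(0.3229) = -1.1272 < 0 → local maximum

Critical points: x = -sqrt(255)/3 - 5 ≈ -10.3229 (local minimum); x = -5 + sqrt(255)/3 ≈ 0.3229 (local maximum)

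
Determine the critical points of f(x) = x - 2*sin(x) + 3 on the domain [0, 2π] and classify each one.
f'(x) = 1 - 2*cos(x)

Solve f'(x) = 0 on [0, 2π]:
  f'(x) = 0 ⇔ cos(x) = 1/2, i.e. x = ±arccos(1/2) + 2nπ; keep the solutions lying in [0, 2π].
  ⇒ x = pi/3 ≈ 1.0472, 5*pi/3 ≈ 5.2360

f''(x) = 2*sin(x)
Second-derivative test at each critical point:
  f''(1.0472) = 1.7321 > 0 → local minimum
  f''(5.2360) = -1.7321 < 0 → local maximum

Critical points: x = pi/3 ≈ 1.0472 (local minimum); x = 5*pi/3 ≈ 5.2360 (local maximum)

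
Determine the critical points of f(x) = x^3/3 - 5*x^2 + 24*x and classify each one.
f'(x) = x^2 - 10*x + 24

Solve f'(x) = 0:
  Factor: x^2 - 10*x + 24 = (x - 6)*(x - 4) = 0.
  ⇒ x = 4, 6

f''(x) = 2*x - 10
Second-derivative test at each critical point:
  f''(4) = -2 < 0 → local maximum
  f''(6) = 2 > 0 → local minimum

Critical points: x = 4 (local maximum); x = 6 (local minimum)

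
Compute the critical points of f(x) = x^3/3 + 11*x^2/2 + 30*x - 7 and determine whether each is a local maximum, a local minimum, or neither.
f'(x) = x^2 + 11*x + 30

Solve f'(x) = 0:
  Factor: x^2 + 11*x + 30 = (x + 5)*(x + 6) = 0.
  ⇒ x = -6, -5

f''(x) = 2*x + 11
Second-derivative test at each critical point:
  f''(-6) = -1 < 0 → local maximum
  f''(-5) = 1 > 0 → local minimum

Critical points: x = -6 (local maximum); x = -5 (local minimum)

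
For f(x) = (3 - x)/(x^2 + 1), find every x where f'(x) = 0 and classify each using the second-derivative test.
f'(x) = (-x^2 + 2*x*(x - 3) - 1)/(x^2 + 1)^2

Solve f'(x) = 0:
  f'(x) = (x^2 - 6*x - 1)/(x^2 + 1)^2; the denominator is positive wherever f is defined, so f'(x) = 0 ⇔ x^2 - 6*x - 1 = 0.
  x^2 - 6*x - 1 = 0 has no rational roots; quadratic formula: x = (6 ± √40)/2.
  ⇒ x = 3 - sqrt(10) ≈ -0.1623, 3 + sqrt(10) ≈ 6.1623

f''(x) = 2*(4*x^2*(3 - x) + 3*(x - 1)*(x^2 + 1))/(x^2 + 1)^3
Second-derivative test at each critical point:
  f''(-0.1623) = -6.0042 < 0 → local maximum
  f''(6.1623) = 0.0042 > 0 → local minimum

Critical points: x = 3 - sqrt(10) ≈ -0.1623 (local maximum); x = 3 + sqrt(10) ≈ 6.1623 (local minimum)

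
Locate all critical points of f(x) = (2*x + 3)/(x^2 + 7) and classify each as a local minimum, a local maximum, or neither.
f'(x) = 2*(-x^2 - 3*x + 7)/(x^4 + 14*x^2 + 49)

Solve f'(x) = 0:
  f'(x) = -2*(x^2 + 3*x - 7)/(x^2 + 7)^2; the denominator is positive wherever f is defined, so f'(x) = 0 ⇔ -2*x^2 - 6*x + 14 = 0.
  Factor: -2*x^2 - 6*x + 14 = -2*(x^2 + 3*x - 7); x^2 + 3*x - 7 = 0 has no rational roots; quadratic formula: x = (-3 ± √37)/2.
  ⇒ x = -sqrt(37)/2 - 3/2 ≈ -4.5414, -3/2 + sqrt(37)/2 ≈ 1.5414

f''(x) = 2*(4*x^2*(2*x + 3) - 3*(2*x + 1)*(x^2 + 7))/(x^2 + 7)^3
Second-derivative test at each critical point:
  f''(-4.5414) = 0.0159 > 0 → local minimum
  f''(1.5414) = -0.1384 < 0 → local maximum

Critical points: x = -sqrt(37)/2 - 3/2 ≈ -4.5414 (local minimum); x = -3/2 + sqrt(37)/2 ≈ 1.5414 (local maximum)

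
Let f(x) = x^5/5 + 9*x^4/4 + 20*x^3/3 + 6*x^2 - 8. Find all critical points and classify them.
f'(x) = x*(x^3 + 9*x^2 + 20*x + 12)

Solve f'(x) = 0:
  Factor: x^4 + 9*x^3 + 20*x^2 + 12*x = x*(x + 1)*(x + 2)*(x + 6) = 0.
  ⇒ x = -6, -2, -1, 0

f''(x) = 4*x^3 + 27*x^2 + 40*x + 12
Second-derivative test at each critical point:
  f''(-6) = -120 < 0 → local maximum
  f''(-2) = 8 > 0 → local minimum
  f''(-1) = -5 < 0 → local maximum
  f''(0) = 12 > 0 → local minimum

Critical points: x = -6 (local maximum); x = -2 (local minimum); x = -1 (local maximum); x = 0 (local minimum)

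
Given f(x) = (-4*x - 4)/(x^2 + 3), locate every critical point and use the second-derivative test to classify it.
f'(x) = 4*(-x^2 + 2*x*(x + 1) - 3)/(x^2 + 3)^2

Solve f'(x) = 0:
  f'(x) = 4*(x - 1)*(x + 3)/(x^2 + 3)^2; the denominator is positive wherever f is defined, so f'(x) = 0 ⇔ 4*x^2 + 8*x - 12 = 0.
  Factor: 4*x^2 + 8*x - 12 = 4*(x - 1)*(x + 3) = 0.
  ⇒ x = -3, 1

f''(x) = 8*(-4*x^2*(x + 1) + (3*x + 1)*(x^2 + 3))/(x^2 + 3)^3
Second-derivative test at each critical point:
  f''(-3) = -1/9 < 0 → local maximum
  f''(1) = 1 > 0 → local minimum

Critical points: x = -3 (local maximum); x = 1 (local minimum)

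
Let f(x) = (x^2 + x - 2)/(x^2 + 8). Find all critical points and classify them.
f'(x) = (-x^2 + 20*x + 8)/(x^4 + 16*x^2 + 64)

Solve f'(x) = 0:
  f'(x) = -(x^2 - 20*x - 8)/(x^2 + 8)^2; the denominator is positive wherever f is defined, so f'(x) = 0 ⇔ -x^2 + 20*x + 8 = 0.
  x^2 - 20*x - 8 = 0 has no rational roots; quadratic formula: x = (20 ± √432)/2.
  ⇒ x = 10 - 6*sqrt(3) ≈ -0.3923, 10 + 6*sqrt(3) ≈ 20.3923

f''(x) = 2*(x^3 - 30*x^2 - 24*x + 80)/(x^6 + 24*x^4 + 192*x^2 + 512)
Second-derivative test at each critical point:
  f''(-0.3923) = 0.3126 > 0 → local minimum
  f''(20.3923) = -1.157e-04 < 0 → local maximum

Critical points: x = 10 - 6*sqrt(3) ≈ -0.3923 (local minimum); x = 10 + 6*sqrt(3) ≈ 20.3923 (local maximum)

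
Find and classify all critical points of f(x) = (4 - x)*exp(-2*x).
f'(x) = (2*x - 9)*exp(-2*x)

Solve f'(x) = 0:
  f'(x) = (2*x - 9)·exp(-2*x) and exp(-2*x) > 0 for every x, so f'(x) = 0 ⇔ 2*x - 9 = 0.
  2*x - 9 = 0.
  ⇒ x = 9/2

f''(x) = 4*(5 - x)*exp(-2*x)
Second-derivative test at each critical point:
  f''(9/2) = 2.468e-04 > 0 → local minimum

Critical points: x = 9/2 (local minimum)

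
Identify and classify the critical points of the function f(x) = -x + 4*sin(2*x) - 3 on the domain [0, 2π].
f'(x) = 8*cos(2*x) - 1

Solve f'(x) = 0 on [0, 2π]:
  f'(x) = 0 ⇔ cos(2*x) = 1/8, i.e. 2*x = ±arccos(1/8) + 2nπ; keep the solutions lying in [0, 2π].
  ⇒ x = acos(1/8)/2 ≈ 0.7227, pi - acos(1/8)/2 ≈ 2.4189, acos(1/8)/2 + pi ≈ 3.8643, -acos(1/8)/2 + 2*pi ≈ 5.5605

f''(x) = -16*sin(2*x)
Second-derivative test at each critical point:
  f''(0.7227) = -15.8745 < 0 → local maximum
  f''(2.4189) = 15.8745 > 0 → local minimum
  f''(3.8643) = -15.8745 < 0 → local maximum
  f''(5.5605) = 15.8745 > 0 → local minimum

Critical points: x = acos(1/8)/2 ≈ 0.7227 (local maximum); x = pi - acos(1/8)/2 ≈ 2.4189 (local minimum); x = acos(1/8)/2 + pi ≈ 3.8643 (local maximum); x = -acos(1/8)/2 + 2*pi ≈ 5.5605 (local minimum)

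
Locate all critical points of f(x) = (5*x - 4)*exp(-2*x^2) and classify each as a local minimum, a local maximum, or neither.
f'(x) = (-4*x*(5*x - 4) + 5)*exp(-2*x^2)

Solve f'(x) = 0:
  f'(x) = (-20*x^2 + 16*x + 5)·exp(-2*x^2) and exp(-2*x^2) > 0 for every x, so f'(x) = 0 ⇔ -20*x^2 + 16*x + 5 = 0.
  20*x^2 - 16*x - 5 = 0 has no rational roots; quadratic formula: x = (16 ± √656)/40.
  ⇒ x = 2/5 - sqrt(41)/10 ≈ -0.2403, 2/5 + sqrt(41)/10 ≈ 1.0403

f''(x) = 4*(4*x^2*(5*x - 4) - 15*x + 4)*exp(-2*x^2)
Second-derivative test at each critical point:
  f''(-0.2403) = 22.8187 > 0 → local minimum
  f''(1.0403) = -2.9405 < 0 → local maximum

Critical points: x = 2/5 - sqrt(41)/10 ≈ -0.2403 (local minimum); x = 2/5 + sqrt(41)/10 ≈ 1.0403 (local maximum)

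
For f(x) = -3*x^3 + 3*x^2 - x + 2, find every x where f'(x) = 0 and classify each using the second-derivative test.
f'(x) = -9*x^2 + 6*x - 1

Solve f'(x) = 0:
  Factor: -9*x^2 + 6*x - 1 = -(3*x - 1)^2 = 0.
  ⇒ x = 1/3

f''(x) = 6 - 18*x
Second-derivative test at each critical point:
  f''(1/3) = 0, so the second-derivative test is inconclusive; use the first-derivative test: f'(1/12) = -0.5625, f'(7/12) = -0.5625 — f' is negative on both sides (no sign change) → neither a local maximum nor a local minimum

Critical points: x = 1/3 (neither)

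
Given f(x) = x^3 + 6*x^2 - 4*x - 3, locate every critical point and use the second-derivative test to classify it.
f'(x) = 3*x^2 + 12*x - 4

Solve f'(x) = 0:
  3*x^2 + 12*x - 4 = 0 has no rational roots; quadratic formula: x = (-12 ± √192)/6.
  ⇒ x = -4*sqrt(3)/3 - 2 ≈ -4.3094, -2 + 4*sqrt(3)/3 ≈ 0.3094

f''(x) = 6*x + 12
Second-derivative test at each critical point:
  f''(-4.3094) = -13.8564 < 0 → local maximum
  f''(0.3094) = 13.8564 > 0 → local minimum

Critical points: x = -4*sqrt(3)/3 - 2 ≈ -4.3094 (local maximum); x = -2 + 4*sqrt(3)/3 ≈ 0.3094 (local minimum)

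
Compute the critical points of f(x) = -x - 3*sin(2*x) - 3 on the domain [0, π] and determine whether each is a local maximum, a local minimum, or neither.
f'(x) = 12*sin(x)^2 - 7

Solve f'(x) = 0 on [0, π]:
  f'(x) = 0 ⇔ cos(2*x) = -1/6, i.e. 2*x = ±arccos(-1/6) + 2nπ; keep the solutions lying in [0, π].
  ⇒ x = acos(-1/6)/2 ≈ 0.8691, pi - acos(-1/6)/2 ≈ 2.2725

f''(x) = 12*sin(2*x)
Second-derivative test at each critical point:
  f''(0.8691) = 11.8322 > 0 → local minimum
  f''(2.2725) = -11.8322 < 0 → local maximum

Critical points: x = acos(-1/6)/2 ≈ 0.8691 (local minimum); x = pi - acos(-1/6)/2 ≈ 2.2725 (local maximum)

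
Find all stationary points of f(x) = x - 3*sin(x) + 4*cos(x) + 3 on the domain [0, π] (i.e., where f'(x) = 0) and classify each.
f'(x) = -4*sin(x) - 3*cos(x) + 1

Solve f'(x) = 0 on [0, π]:
  f'(x) = 0 ⇔ -4*sin(x) - 3*cos(x) = -1. Write the left side as R·cos(x + φ) with R = √((-3)² + 4²) = 5, cos φ = -3/5, sin φ = 4/5; then cos(x + φ) = -1/5. Solve for x and keep the solutions lying in [0, π].
  ⇒ x = atan((4 + 6*sqrt(6))/(3 - 8*sqrt(6))) + pi ≈ 2.2967

f''(x) = 3*sin(x) - 4*cos(x)
Second-derivative test at each critical point:
  f''(2.2967) = 4.8990 > 0 → local minimum

Critical points: x = atan((4 + 6*sqrt(6))/(3 - 8*sqrt(6))) + pi ≈ 2.2967 (local minimum)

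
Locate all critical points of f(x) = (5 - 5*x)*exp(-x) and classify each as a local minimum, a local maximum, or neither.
f'(x) = 5*(x - 2)*exp(-x)

Solve f'(x) = 0:
  f'(x) = (5*x - 10)·exp(-x) and exp(-x) > 0 for every x, so f'(x) = 0 ⇔ 5*x - 10 = 0.
  Factor: 5*x - 10 = 5*(x - 2) = 0.
  ⇒ x = 2

f''(x) = 5*(3 - x)*exp(-x)
Second-derivative test at each critical point:
  f''(2) = 0.6767 > 0 → local minimum

Critical points: x = 2 (local minimum)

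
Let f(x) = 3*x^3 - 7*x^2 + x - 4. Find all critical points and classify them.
f'(x) = 9*x^2 - 14*x + 1

Solve f'(x) = 0:
  9*x^2 - 14*x + 1 = 0 has no rational roots; quadratic formula: x = (14 ± √160)/18.
  ⇒ x = 7/9 - 2*sqrt(10)/9 ≈ 0.0750, 2*sqrt(10)/9 + 7/9 ≈ 1.4805

f''(x) = 18*x - 14
Second-derivative test at each critical point:
  f''(0.0750) = -12.6491 < 0 → local maximum
  f''(1.4805) = 12.6491 > 0 → local minimum

Critical points: x = 7/9 - 2*sqrt(10)/9 ≈ 0.0750 (local maximum); x = 2*sqrt(10)/9 + 7/9 ≈ 1.4805 (local minimum)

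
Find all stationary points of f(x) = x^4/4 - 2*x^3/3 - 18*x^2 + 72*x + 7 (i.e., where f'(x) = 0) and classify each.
f'(x) = x^3 - 2*x^2 - 36*x + 72

Solve f'(x) = 0:
  Factor: x^3 - 2*x^2 - 36*x + 72 = (x - 6)*(x - 2)*(x + 6) = 0.
  ⇒ x = -6, 2, 6

f''(x) = 3*x^2 - 4*x - 36
Second-derivative test at each critical point:
  f''(-6) = 96 > 0 → local minimum
  f''(2) = -32 < 0 → local maximum
  f''(6) = 48 > 0 → local minimum

Critical points: x = -6 (local minimum); x = 2 (local maximum); x = 6 (local minimum)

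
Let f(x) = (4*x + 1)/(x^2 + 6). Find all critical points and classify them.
f'(x) = 2*(-2*x^2 - x + 12)/(x^4 + 12*x^2 + 36)

Solve f'(x) = 0:
  f'(x) = -2*(2*x^2 + x - 12)/(x^2 + 6)^2; the denominator is positive wherever f is defined, so f'(x) = 0 ⇔ -4*x^2 - 2*x + 24 = 0.
  Factor: -4*x^2 - 2*x + 24 = -2*(2*x^2 + x - 12); 2*x^2 + x - 12 = 0 has no rational roots; quadratic formula: x = (-1 ± √97)/4.
  ⇒ x = -sqrt(97)/4 - 1/4 ≈ -2.7122, -1/4 + sqrt(97)/4 ≈ 2.2122

f''(x) = 2*(4*x^2*(4*x + 1) - (12*x + 1)*(x^2 + 6))/(x^2 + 6)^3
Second-derivative test at each critical point:
  f''(-2.7122) = 0.1104 > 0 → local minimum
  f''(2.2122) = -0.1660 < 0 → local maximum

Critical points: x = -sqrt(97)/4 - 1/4 ≈ -2.7122 (local minimum); x = -1/4 + sqrt(97)/4 ≈ 2.2122 (local maximum)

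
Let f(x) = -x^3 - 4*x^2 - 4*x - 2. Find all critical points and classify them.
f'(x) = -3*x^2 - 8*x - 4

Solve f'(x) = 0:
  Factor: -3*x^2 - 8*x - 4 = -(x + 2)*(3*x + 2) = 0.
  ⇒ x = -2, -2/3

f''(x) = -6*x - 8
Second-derivative test at each critical point:
  f''(-2) = 4 > 0 → local minimum
  f''(-2/3) = -4 < 0 → local maximum

Critical points: x = -2 (local minimum); x = -2/3 (local maximum)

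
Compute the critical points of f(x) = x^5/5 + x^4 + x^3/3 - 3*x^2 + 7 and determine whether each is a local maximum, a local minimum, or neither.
f'(x) = x*(x^3 + 4*x^2 + x - 6)

Solve f'(x) = 0:
  Factor: x^4 + 4*x^3 + x^2 - 6*x = x*(x - 1)*(x + 2)*(x + 3) = 0.
  ⇒ x = -3, -2, 0, 1

f''(x) = 4*x^3 + 12*x^2 + 2*x - 6
Second-derivative test at each critical point:
  f''(-3) = -12 < 0 → local maximum
  f''(-2) = 6 > 0 → local minimum
  f''(0) = -6 < 0 → local maximum
  f''(1) = 12 > 0 → local minimum

Critical points: x = -3 (local maximum); x = -2 (local minimum); x = 0 (local maximum); x = 1 (local minimum)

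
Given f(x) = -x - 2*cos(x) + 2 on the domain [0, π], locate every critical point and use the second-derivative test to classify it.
f'(x) = 2*sin(x) - 1

Solve f'(x) = 0 on [0, π]:
  f'(x) = 0 ⇔ sin(x) = 1/2, i.e. x = arcsin(1/2) + 2nπ or x = π − arcsin(1/2) + 2nπ; keep the solutions lying in [0, π].
  ⇒ x = pi/6 ≈ 0.5236, 5*pi/6 ≈ 2.6180

f''(x) = 2*cos(x)
Second-derivative test at each critical point:
  f''(0.5236) = 1.7321 > 0 → local minimum
  f''(2.6180) = -1.7321 < 0 → local maximum

Critical points: x = pi/6 ≈ 0.5236 (local minimum); x = 5*pi/6 ≈ 2.6180 (local maximum)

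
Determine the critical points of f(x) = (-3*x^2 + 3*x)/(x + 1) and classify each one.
f'(x) = 3*(-x^2 - 2*x + 1)/(x^2 + 2*x + 1)

Solve f'(x) = 0:
  f'(x) = -3*(x^2 + 2*x - 1)/(x + 1)^2; the denominator is positive wherever f is defined, so f'(x) = 0 ⇔ -3*x^2 - 6*x + 3 = 0.
  Factor: -3*x^2 - 6*x + 3 = -3*(x^2 + 2*x - 1); x^2 + 2*x - 1 = 0 has no rational roots; quadratic formula: x = (-2 ± √8)/2.
  ⇒ x = -sqrt(2) - 1 ≈ -2.4142, -1 + sqrt(2) ≈ 0.4142

f''(x) = -12/(x^3 + 3*x^2 + 3*x + 1)
Second-derivative test at each critical point:
  f''(-2.4142) = 4.2426 > 0 → local minimum
  f''(0.4142) = -4.2426 < 0 → local maximum

Critical points: x = -sqrt(2) - 1 ≈ -2.4142 (local minimum); x = -1 + sqrt(2) ≈ 0.4142 (local maximum)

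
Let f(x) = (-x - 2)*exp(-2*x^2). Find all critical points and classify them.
f'(x) = (4*x*(x + 2) - 1)*exp(-2*x^2)

Solve f'(x) = 0:
  f'(x) = (4*x^2 + 8*x - 1)·exp(-2*x^2) and exp(-2*x^2) > 0 for every x, so f'(x) = 0 ⇔ 4*x^2 + 8*x - 1 = 0.
  4*x^2 + 8*x - 1 = 0 has no rational roots; quadratic formula: x = (-8 ± √80)/8.
  ⇒ x = -sqrt(5)/2 - 1 ≈ -2.1180, -1 + sqrt(5)/2 ≈ 0.1180

f''(x) = 4*(-4*x^2*(x + 2) + 3*x + 2)*exp(-2*x^2)
Second-derivative test at each critical point:
  f''(-2.1180) = -0.0011 < 0 → local maximum
  f''(0.1180) = 8.6985 > 0 → local minimum

Critical points: x = -sqrt(5)/2 - 1 ≈ -2.1180 (local maximum); x = -1 + sqrt(5)/2 ≈ 0.1180 (local minimum)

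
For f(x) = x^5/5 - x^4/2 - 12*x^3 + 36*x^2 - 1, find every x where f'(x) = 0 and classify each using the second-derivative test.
f'(x) = x*(x^3 - 2*x^2 - 36*x + 72)

Solve f'(x) = 0:
  Factor: x^4 - 2*x^3 - 36*x^2 + 72*x = x*(x - 6)*(x - 2)*(x + 6) = 0.
  ⇒ x = -6, 0, 2, 6

f''(x) = 4*x^3 - 6*x^2 - 72*x + 72
Second-derivative test at each critical point:
  f''(-6) = -576 < 0 → local maximum
  f''(0) = 72 > 0 → local minimum
  f''(2) = -64 < 0 → local maximum
  f''(6) = 288 > 0 → local minimum

Critical points: x = -6 (local maximum); x = 0 (local minimum); x = 2 (local maximum); x = 6 (local minimum)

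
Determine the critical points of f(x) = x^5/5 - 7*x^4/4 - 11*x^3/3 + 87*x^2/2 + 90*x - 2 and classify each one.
f'(x) = x^4 - 7*x^3 - 11*x^2 + 87*x + 90

Solve f'(x) = 0:
  Factor: x^4 - 7*x^3 - 11*x^2 + 87*x + 90 = (x - 6)*(x - 5)*(x + 1)*(x + 3) = 0.
  ⇒ x = -3, -1, 5, 6

f''(x) = 4*x^3 - 21*x^2 - 22*x + 87
Second-derivative test at each critical point:
  f''(-3) = -144 < 0 → local maximum
  f''(-1) = 84 > 0 → local minimum
  f''(5) = -48 < 0 → local maximum
  f''(6) = 63 > 0 → local minimum

Critical points: x = -3 (local maximum); x = -1 (local minimum); x = 5 (local maximum); x = 6 (local minimum)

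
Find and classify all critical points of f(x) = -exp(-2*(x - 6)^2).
f'(x) = 4*(x - 6)*exp(-2*(x - 6)^2)

Solve f'(x) = 0:
  f'(x) = (4*x - 24)·exp(-2*(x - 6)^2) and exp(-2*(x - 6)^2) > 0 for every x, so f'(x) = 0 ⇔ 4*x - 24 = 0.
  Factor: 4*x - 24 = 4*(x - 6) = 0.
  ⇒ x = 6

f''(x) = 4*(1 - 4*(x - 6)^2)*exp(-2*(x - 6)^2)
Second-derivative test at each critical point:
  f''(6) = 4 > 0 → local minimum

Critical points: x = 6 (local minimum)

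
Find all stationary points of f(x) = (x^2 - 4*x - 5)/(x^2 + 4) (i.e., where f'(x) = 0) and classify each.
f'(x) = 2*(2*x^2 + 9*x - 8)/(x^4 + 8*x^2 + 16)

Solve f'(x) = 0:
  f'(x) = 2*(2*x^2 + 9*x - 8)/(x^2 + 4)^2; the denominator is positive wherever f is defined, so f'(x) = 0 ⇔ 4*x^2 + 18*x - 16 = 0.
  Factor: 4*x^2 + 18*x - 16 = 2*(2*x^2 + 9*x - 8); 2*x^2 + 9*x - 8 = 0 has no rational roots; quadratic formula: x = (-9 ± √145)/4.
  ⇒ x = -sqrt(145)/4 - 9/4 ≈ -5.2604, -9/4 + sqrt(145)/4 ≈ 0.7604

f''(x) = 2*(-4*x^3 - 27*x^2 + 48*x + 36)/(x^6 + 12*x^4 + 48*x^2 + 64)
Second-derivative test at each critical point:
  f''(-5.2604) = -0.0240 < 0 → local maximum
  f''(0.7604) = 1.1490 > 0 → local minimum

Critical points: x = -sqrt(145)/4 - 9/4 ≈ -5.2604 (local maximum); x = -9/4 + sqrt(145)/4 ≈ 0.7604 (local minimum)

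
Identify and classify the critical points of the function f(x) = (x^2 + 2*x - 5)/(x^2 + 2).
f'(x) = 2*(-x^2 + 7*x + 2)/(x^4 + 4*x^2 + 4)

Solve f'(x) = 0:
  f'(x) = -2*(x^2 - 7*x - 2)/(x^2 + 2)^2; the denominator is positive wherever f is defined, so f'(x) = 0 ⇔ -2*x^2 + 14*x + 4 = 0.
  Factor: -2*x^2 + 14*x + 4 = -2*(x^2 - 7*x - 2); x^2 - 7*x - 2 = 0 has no rational roots; quadratic formula: x = (7 ± √57)/2.
  ⇒ x = 7/2 - sqrt(57)/2 ≈ -0.2749, 7/2 + sqrt(57)/2 ≈ 7.2749

f''(x) = 2*(2*x^3 - 21*x^2 - 12*x + 14)/(x^6 + 6*x^4 + 12*x^2 + 8)
Second-derivative test at each critical point:
  f''(-0.2749) = 3.5050 > 0 → local minimum
  f''(7.2749) = -0.0050 < 0 → local maximum

Critical points: x = 7/2 - sqrt(57)/2 ≈ -0.2749 (local minimum); x = 7/2 + sqrt(57)/2 ≈ 7.2749 (local maximum)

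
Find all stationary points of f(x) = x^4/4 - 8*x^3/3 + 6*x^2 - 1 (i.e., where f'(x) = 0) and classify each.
f'(x) = x*(x^2 - 8*x + 12)

Solve f'(x) = 0:
  Factor: x^3 - 8*x^2 + 12*x = x*(x - 6)*(x - 2) = 0.
  ⇒ x = 0, 2, 6

f''(x) = 3*x^2 - 16*x + 12
Second-derivative test at each critical point:
  f''(0) = 12 > 0 → local minimum
  f''(2) = -8 < 0 → local maximum
  f''(6) = 24 > 0 → local minimum

Critical points: x = 0 (local minimum); x = 2 (local maximum); x = 6 (local minimum)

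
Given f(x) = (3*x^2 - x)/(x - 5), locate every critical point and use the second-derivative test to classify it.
f'(x) = (3*x^2 - 30*x + 5)/(x^2 - 10*x + 25)

Solve f'(x) = 0:
  f'(x) = (3*x^2 - 30*x + 5)/(x - 5)^2; the denominator is positive wherever f is defined, so f'(x) = 0 ⇔ 3*x^2 - 30*x + 5 = 0.
  3*x^2 - 30*x + 5 = 0 has no rational roots; quadratic formula: x = (30 ± √840)/6.
  ⇒ x = 5 - sqrt(210)/3 ≈ 0.1695, sqrt(210)/3 + 5 ≈ 9.8305

f''(x) = 140/(x^3 - 15*x^2 + 75*x - 125)
Second-derivative test at each critical point:
  f''(0.1695) = -1.2421 < 0 → local maximum
  f''(9.8305) = 1.2421 > 0 → local minimum

Critical points: x = 5 - sqrt(210)/3 ≈ 0.1695 (local maximum); x = sqrt(210)/3 + 5 ≈ 9.8305 (local minimum)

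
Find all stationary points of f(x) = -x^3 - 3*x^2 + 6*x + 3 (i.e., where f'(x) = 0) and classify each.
f'(x) = -3*x^2 - 6*x + 6

Solve f'(x) = 0:
  Factor: -3*x^2 - 6*x + 6 = -3*(x^2 + 2*x - 2); x^2 + 2*x - 2 = 0 has no rational roots; quadratic formula: x = (-2 ± √12)/2.
  ⇒ x = -sqrt(3) - 1 ≈ -2.7321, -1 + sqrt(3) ≈ 0.7321

f''(x) = -6*x - 6
Second-derivative test at each critical point:
  f''(-2.7321) = 10.3923 > 0 → local minimum
  f''(0.7321) = -10.3923 < 0 → local maximum

Critical points: x = -sqrt(3) - 1 ≈ -2.7321 (local minimum); x = -1 + sqrt(3) ≈ 0.7321 (local maximum)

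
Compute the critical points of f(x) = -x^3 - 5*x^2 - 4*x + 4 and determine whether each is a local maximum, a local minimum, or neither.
f'(x) = -3*x^2 - 10*x - 4

Solve f'(x) = 0:
  3*x^2 + 10*x + 4 = 0 has no rational roots; quadratic formula: x = (-10 ± √52)/6.
  ⇒ x = -5/3 - sqrt(13)/3 ≈ -2.8685, -5/3 + sqrt(13)/3 ≈ -0.4648

f''(x) = -6*x - 10
Second-derivative test at each critical point:
  f''(-2.8685) = 7.2111 > 0 → local minimum
  f''(-0.4648) = -7.2111 < 0 → local maximum

Critical points: x = -5/3 - sqrt(13)/3 ≈ -2.8685 (local minimum); x = -5/3 + sqrt(13)/3 ≈ -0.4648 (local maximum)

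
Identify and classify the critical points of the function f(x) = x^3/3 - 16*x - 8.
f'(x) = x^2 - 16

Solve f'(x) = 0:
  Factor: x^2 - 16 = (x - 4)*(x + 4) = 0.
  ⇒ x = -4, 4

f''(x) = 2*x
Second-derivative test at each critical point:
  f''(-4) = -8 < 0 → local maximum
  f''(4) = 8 > 0 → local minimum

Critical points: x = -4 (local maximum); x = 4 (local minimum)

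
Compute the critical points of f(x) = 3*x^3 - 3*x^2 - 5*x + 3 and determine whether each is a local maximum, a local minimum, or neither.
f'(x) = 9*x^2 - 6*x - 5

Solve f'(x) = 0:
  9*x^2 - 6*x - 5 = 0 has no rational roots; quadratic formula: x = (6 ± √216)/18.
  ⇒ x = 1/3 - sqrt(6)/3 ≈ -0.4832, 1/3 + sqrt(6)/3 ≈ 1.1498

f''(x) = 18*x - 6
Second-derivative test at each critical point:
  f''(-0.4832) = -14.6969 < 0 → local maximum
  f''(1.1498) = 14.6969 > 0 → local minimum

Critical points: x = 1/3 - sqrt(6)/3 ≈ -0.4832 (local maximum); x = 1/3 + sqrt(6)/3 ≈ 1.1498 (local minimum)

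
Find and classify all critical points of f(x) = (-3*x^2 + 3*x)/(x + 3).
f'(x) = 3*(-x^2 - 6*x + 3)/(x^2 + 6*x + 9)

Solve f'(x) = 0:
  f'(x) = -3*(x^2 + 6*x - 3)/(x + 3)^2; the denominator is positive wherever f is defined, so f'(x) = 0 ⇔ -3*x^2 - 18*x + 9 = 0.
  Factor: -3*x^2 - 18*x + 9 = -3*(x^2 + 6*x - 3); x^2 + 6*x - 3 = 0 has no rational roots; quadratic formula: x = (-6 ± √48)/2.
  ⇒ x = -2*sqrt(3) - 3 ≈ -6.4641, -3 + 2*sqrt(3) ≈ 0.4641

f''(x) = -72/(x^3 + 9*x^2 + 27*x + 27)
Second-derivative test at each critical point:
  f''(-6.4641) = 1.7321 > 0 → local minimum
  f''(0.4641) = -1.7321 < 0 → local maximum

Critical points: x = -2*sqrt(3) - 3 ≈ -6.4641 (local minimum); x = -3 + 2*sqrt(3) ≈ 0.4641 (local maximum)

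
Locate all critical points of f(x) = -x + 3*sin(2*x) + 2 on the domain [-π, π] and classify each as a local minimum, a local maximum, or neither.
f'(x) = 6*cos(2*x) - 1

Solve f'(x) = 0 on [-π, π]:
  f'(x) = 0 ⇔ cos(2*x) = 1/6, i.e. 2*x = ±arccos(1/6) + 2nπ; keep the solutions lying in [-π, π].
  ⇒ x = -pi + acos(1/6)/2 ≈ -2.4399, -acos(1/6)/2 ≈ -0.7017, acos(1/6)/2 ≈ 0.7017, pi - acos(1/6)/2 ≈ 2.4399

f''(x) = -12*sin(2*x)
Second-derivative test at each critical point:
  f''(-2.4399) = -11.8322 < 0 → local maximum
  f''(-0.7017) = 11.8322 > 0 → local minimum
  f''(0.7017) = -11.8322 < 0 → local maximum
  f''(2.4399) = 11.8322 > 0 → local minimum

Critical points: x = -pi + acos(1/6)/2 ≈ -2.4399 (local maximum); x = -acos(1/6)/2 ≈ -0.7017 (local minimum); x = acos(1/6)/2 ≈ 0.7017 (local maximum); x = pi - acos(1/6)/2 ≈ 2.4399 (local minimum)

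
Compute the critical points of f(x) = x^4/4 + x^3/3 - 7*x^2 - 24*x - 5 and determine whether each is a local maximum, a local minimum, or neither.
f'(x) = x^3 + x^2 - 14*x - 24

Solve f'(x) = 0:
  Factor: x^3 + x^2 - 14*x - 24 = (x - 4)*(x + 2)*(x + 3) = 0.
  ⇒ x = -3, -2, 4

f''(x) = 3*x^2 + 2*x - 14
Second-derivative test at each critical point:
  f''(-3) = 7 > 0 → local minimum
  f''(-2) = -6 < 0 → local maximum
  f''(4) = 42 > 0 → local minimum

Critical points: x = -3 (local minimum); x = -2 (local maximum); x = 4 (local minimum)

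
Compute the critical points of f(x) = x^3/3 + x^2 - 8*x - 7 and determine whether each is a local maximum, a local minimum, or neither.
f'(x) = x^2 + 2*x - 8

Solve f'(x) = 0:
  Factor: x^2 + 2*x - 8 = (x - 2)*(x + 4) = 0.
  ⇒ x = -4, 2

f''(x) = 2*x + 2
Second-derivative test at each critical point:
  f''(-4) = -6 < 0 → local maximum
  f''(2) = 6 > 0 → local minimum

Critical points: x = -4 (local maximum); x = 2 (local minimum)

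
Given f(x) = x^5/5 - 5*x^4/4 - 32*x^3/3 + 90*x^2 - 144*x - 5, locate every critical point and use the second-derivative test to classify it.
f'(x) = x^4 - 5*x^3 - 32*x^2 + 180*x - 144

Solve f'(x) = 0:
  Factor: x^4 - 5*x^3 - 32*x^2 + 180*x - 144 = (x - 6)*(x - 4)*(x - 1)*(x + 6) = 0.
  ⇒ x = -6, 1, 4, 6

f''(x) = 4*x^3 - 15*x^2 - 64*x + 180
Second-derivative test at each critical point:
  f''(-6) = -840 < 0 → local maximum
  f''(1) = 105 > 0 → local minimum
  f''(4) = -60 < 0 → local maximum
  f''(6) = 120 > 0 → local minimum

Critical points: x = -6 (local maximum); x = 1 (local minimum); x = 4 (local maximum); x = 6 (local minimum)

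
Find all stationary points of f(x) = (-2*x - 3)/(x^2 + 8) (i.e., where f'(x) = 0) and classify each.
f'(x) = 2*(x^2 + 3*x - 8)/(x^4 + 16*x^2 + 64)

Solve f'(x) = 0:
  f'(x) = 2*(x^2 + 3*x - 8)/(x^2 + 8)^2; the denominator is positive wherever f is defined, so f'(x) = 0 ⇔ 2*x^2 + 6*x - 16 = 0.
  Factor: 2*x^2 + 6*x - 16 = 2*(x^2 + 3*x - 8); x^2 + 3*x - 8 = 0 has no rational roots; quadratic formula: x = (-3 ± √41)/2.
  ⇒ x = -sqrt(41)/2 - 3/2 ≈ -4.7016, -3/2 + sqrt(41)/2 ≈ 1.7016

f''(x) = 2*(-4*x^2*(2*x + 3) + 3*(2*x + 1)*(x^2 + 8))/(x^2 + 8)^3
Second-derivative test at each critical point:
  f''(-4.7016) = -0.0141 < 0 → local maximum
  f''(1.7016) = 0.1079 > 0 → local minimum

Critical points: x = -sqrt(41)/2 - 3/2 ≈ -4.7016 (local maximum); x = -3/2 + sqrt(41)/2 ≈ 1.7016 (local minimum)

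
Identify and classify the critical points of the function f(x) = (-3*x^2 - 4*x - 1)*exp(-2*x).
f'(x) = 2*(3*x^2 + x - 1)*exp(-2*x)

Solve f'(x) = 0:
  f'(x) = (6*x^2 + 2*x - 2)·exp(-2*x) and exp(-2*x) > 0 for every x, so f'(x) = 0 ⇔ 6*x^2 + 2*x - 2 = 0.
  Factor: 6*x^2 + 2*x - 2 = 2*(3*x^2 + x - 1); 3*x^2 + x - 1 = 0 has no rational roots; quadratic formula: x = (-1 ± √13)/6.
  ⇒ x = -sqrt(13)/6 - 1/6 ≈ -0.7676, -1/6 + sqrt(13)/6 ≈ 0.4343

f''(x) = 2*(-6*x^2 + 4*x + 3)*exp(-2*x)
Second-derivative test at each critical point:
  f''(-0.7676) = -33.4752 < 0 → local maximum
  f''(0.4343) = 3.0256 > 0 → local minimum

Critical points: x = -sqrt(13)/6 - 1/6 ≈ -0.7676 (local maximum); x = -1/6 + sqrt(13)/6 ≈ 0.4343 (local minimum)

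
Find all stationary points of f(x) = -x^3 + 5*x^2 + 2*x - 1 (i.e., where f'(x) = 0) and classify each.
f'(x) = -3*x^2 + 10*x + 2

Solve f'(x) = 0:
  3*x^2 - 10*x - 2 = 0 has no rational roots; quadratic formula: x = (10 ± √124)/6.
  ⇒ x = 5/3 - sqrt(31)/3 ≈ -0.1893, 5/3 + sqrt(31)/3 ≈ 3.5226

f''(x) = 10 - 6*x
Second-derivative test at each critical point:
  f''(-0.1893) = 11.1355 > 0 → local minimum
  f''(3.5226) = -11.1355 < 0 → local maximum

Critical points: x = 5/3 - sqrt(31)/3 ≈ -0.1893 (local minimum); x = 5/3 + sqrt(31)/3 ≈ 3.5226 (local maximum)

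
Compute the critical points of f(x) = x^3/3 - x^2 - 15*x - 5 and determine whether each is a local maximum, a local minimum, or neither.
f'(x) = x^2 - 2*x - 15

Solve f'(x) = 0:
  Factor: x^2 - 2*x - 15 = (x - 5)*(x + 3) = 0.
  ⇒ x = -3, 5

f''(x) = 2*x - 2
Second-derivative test at each critical point:
  f''(-3) = -8 < 0 → local maximum
  f''(5) = 8 > 0 → local minimum

Critical points: x = -3 (local maximum); x = 5 (local minimum)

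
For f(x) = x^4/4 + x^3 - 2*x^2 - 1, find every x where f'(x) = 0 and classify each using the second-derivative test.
f'(x) = x*(x^2 + 3*x - 4)

Solve f'(x) = 0:
  Factor: x^3 + 3*x^2 - 4*x = x*(x - 1)*(x + 4) = 0.
  ⇒ x = -4, 0, 1

f''(x) = 3*x^2 + 6*x - 4
Second-derivative test at each critical point:
  f''(-4) = 20 > 0 → local minimum
  f''(0) = -4 < 0 → local maximum
  f''(1) = 5 > 0 → local minimum

Critical points: x = -4 (local minimum); x = 0 (local maximum); x = 1 (local minimum)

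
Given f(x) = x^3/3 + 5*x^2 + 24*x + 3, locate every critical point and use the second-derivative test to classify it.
f'(x) = x^2 + 10*x + 24

Solve f'(x) = 0:
  Factor: x^2 + 10*x + 24 = (x + 4)*(x + 6) = 0.
  ⇒ x = -6, -4

f''(x) = 2*x + 10
Second-derivative test at each critical point:
  f''(-6) = -2 < 0 → local maximum
  f''(-4) = 2 > 0 → local minimum

Critical points: x = -6 (local maximum); x = -4 (local minimum)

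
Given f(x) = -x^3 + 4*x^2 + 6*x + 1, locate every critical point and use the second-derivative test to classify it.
f'(x) = -3*x^2 + 8*x + 6

Solve f'(x) = 0:
  3*x^2 - 8*x - 6 = 0 has no rational roots; quadratic formula: x = (8 ± √136)/6.
  ⇒ x = 4/3 - sqrt(34)/3 ≈ -0.6103, 4/3 + sqrt(34)/3 ≈ 3.2770

f''(x) = 8 - 6*x
Second-derivative test at each critical point:
  f''(-0.6103) = 11.6619 > 0 → local minimum
  f''(3.2770) = -11.6619 < 0 → local maximum

Critical points: x = 4/3 - sqrt(34)/3 ≈ -0.6103 (local minimum); x = 4/3 + sqrt(34)/3 ≈ 3.2770 (local maximum)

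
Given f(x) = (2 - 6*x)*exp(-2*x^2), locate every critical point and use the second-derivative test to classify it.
f'(x) = 2*(4*x*(3*x - 1) - 3)*exp(-2*x^2)

Solve f'(x) = 0:
  f'(x) = (24*x^2 - 8*x - 6)·exp(-2*x^2) and exp(-2*x^2) > 0 for every x, so f'(x) = 0 ⇔ 24*x^2 - 8*x - 6 = 0.
  Factor: 24*x^2 - 8*x - 6 = 2*(12*x^2 - 4*x - 3); 12*x^2 - 4*x - 3 = 0 has no rational roots; quadratic formula: x = (4 ± √160)/24.
  ⇒ x = 1/6 - sqrt(10)/6 ≈ -0.3604, 1/6 + sqrt(10)/6 ≈ 0.6937

f''(x) = 8*(4*x^2*(1 - 3*x) + 9*x - 1)*exp(-2*x^2)
Second-derivative test at each critical point:
  f''(-0.3604) = -19.5112 < 0 → local maximum
  f''(0.6937) = 9.6626 > 0 → local minimum

Critical points: x = 1/6 - sqrt(10)/6 ≈ -0.3604 (local maximum); x = 1/6 + sqrt(10)/6 ≈ 0.6937 (local minimum)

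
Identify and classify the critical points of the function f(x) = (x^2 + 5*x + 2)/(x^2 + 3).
f'(x) = (-5*x^2 + 2*x + 15)/(x^4 + 6*x^2 + 9)

Solve f'(x) = 0:
  f'(x) = -(5*x^2 - 2*x - 15)/(x^2 + 3)^2; the denominator is positive wherever f is defined, so f'(x) = 0 ⇔ -5*x^2 + 2*x + 15 = 0.
  5*x^2 - 2*x - 15 = 0 has no rational roots; quadratic formula: x = (2 ± √304)/10.
  ⇒ x = 1/5 - 2*sqrt(19)/5 ≈ -1.5436, 1/5 + 2*sqrt(19)/5 ≈ 1.9436

f''(x) = 2*(5*x^3 - 3*x^2 - 45*x + 3)/(x^6 + 9*x^4 + 27*x^2 + 27)
Second-derivative test at each critical point:
  f''(-1.5436) = 0.6018 > 0 → local minimum
  f''(1.9436) = -0.3796 < 0 → local maximum

Critical points: x = 1/5 - 2*sqrt(19)/5 ≈ -1.5436 (local minimum); x = 1/5 + 2*sqrt(19)/5 ≈ 1.9436 (local maximum)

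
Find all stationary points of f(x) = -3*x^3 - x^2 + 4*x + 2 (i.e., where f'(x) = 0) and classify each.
f'(x) = -9*x^2 - 2*x + 4

Solve f'(x) = 0:
  9*x^2 + 2*x - 4 = 0 has no rational roots; quadratic formula: x = (-2 ± √148)/18.
  ⇒ x = -sqrt(37)/9 - 1/9 ≈ -0.7870, -1/9 + sqrt(37)/9 ≈ 0.5648

f''(x) = -18*x - 2
Second-derivative test at each critical point:
  f''(-0.7870) = 12.1655 > 0 → local minimum
  f''(0.5648) = -12.1655 < 0 → local maximum

Critical points: x = -sqrt(37)/9 - 1/9 ≈ -0.7870 (local minimum); x = -1/9 + sqrt(37)/9 ≈ 0.5648 (local maximum)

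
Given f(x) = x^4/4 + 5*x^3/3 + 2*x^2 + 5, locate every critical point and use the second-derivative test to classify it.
f'(x) = x*(x^2 + 5*x + 4)

Solve f'(x) = 0:
  Factor: x^3 + 5*x^2 + 4*x = x*(x + 1)*(x + 4) = 0.
  ⇒ x = -4, -1, 0

f''(x) = 3*x^2 + 10*x + 4
Second-derivative test at each critical point:
  f''(-4) = 12 > 0 → local minimum
  f''(-1) = -3 < 0 → local maximum
  f''(0) = 4 > 0 → local minimum

Critical points: x = -4 (local minimum); x = -1 (local maximum); x = 0 (local minimum)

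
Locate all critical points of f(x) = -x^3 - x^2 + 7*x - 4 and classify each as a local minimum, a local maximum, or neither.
f'(x) = -3*x^2 - 2*x + 7

Solve f'(x) = 0:
  3*x^2 + 2*x - 7 = 0 has no rational roots; quadratic formula: x = (-2 ± √88)/6.
  ⇒ x = -sqrt(22)/3 - 1/3 ≈ -1.8968, -1/3 + sqrt(22)/3 ≈ 1.2301

f''(x) = -6*x - 2
Second-derivative test at each critical point:
  f''(-1.8968) = 9.3808 > 0 → local minimum
  f''(1.2301) = -9.3808 < 0 → local maximum

Critical points: x = -sqrt(22)/3 - 1/3 ≈ -1.8968 (local minimum); x = -1/3 + sqrt(22)/3 ≈ 1.2301 (local maximum)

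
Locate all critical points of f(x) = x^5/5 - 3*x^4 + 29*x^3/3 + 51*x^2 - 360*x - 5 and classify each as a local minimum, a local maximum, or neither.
f'(x) = x^4 - 12*x^3 + 29*x^2 + 102*x - 360

Solve f'(x) = 0:
  Factor: x^4 - 12*x^3 + 29*x^2 + 102*x - 360 = (x - 6)*(x - 5)*(x - 4)*(x + 3) = 0.
  ⇒ x = -3, 4, 5, 6

f''(x) = 4*x^3 - 36*x^2 + 58*x + 102
Second-derivative test at each critical point:
  f''(-3) = -504 < 0 → local maximum
  f''(4) = 14 > 0 → local minimum
  f''(5) = -8 < 0 → local maximum
  f''(6) = 18 > 0 → local minimum

Critical points: x = -3 (local maximum); x = 4 (local minimum); x = 5 (local maximum); x = 6 (local minimum)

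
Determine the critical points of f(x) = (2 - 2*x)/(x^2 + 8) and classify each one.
f'(x) = 2*(-x^2 + 2*x*(x - 1) - 8)/(x^2 + 8)^2

Solve f'(x) = 0:
  f'(x) = 2*(x - 4)*(x + 2)/(x^2 + 8)^2; the denominator is positive wherever f is defined, so f'(x) = 0 ⇔ 2*x^2 - 4*x - 16 = 0.
  Factor: 2*x^2 - 4*x - 16 = 2*(x - 4)*(x + 2) = 0.
  ⇒ x = -2, 4

f''(x) = 4*(4*x^2*(1 - x) + (3*x - 1)*(x^2 + 8))/(x^2 + 8)^3
Second-derivative test at each critical point:
  f''(-2) = -1/12 < 0 → local maximum
  f''(4) = 1/48 > 0 → local minimum

Critical points: x = -2 (local maximum); x = 4 (local minimum)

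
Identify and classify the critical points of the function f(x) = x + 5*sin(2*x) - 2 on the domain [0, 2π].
f'(x) = 10*cos(2*x) + 1

Solve f'(x) = 0 on [0, 2π]:
  f'(x) = 0 ⇔ cos(2*x) = -1/10, i.e. 2*x = ±arccos(-1/10) + 2nπ; keep the solutions lying in [0, 2π].
  ⇒ x = acos(-1/10)/2 ≈ 0.8355, pi - acos(-1/10)/2 ≈ 2.3061, acos(-1/10)/2 + pi ≈ 3.9771, -acos(-1/10)/2 + 2*pi ≈ 5.4477

f''(x) = -20*sin(2*x)
Second-derivative test at each critical point:
  f''(0.8355) = -19.8997 < 0 → local maximum
  f''(2.3061) = 19.8997 > 0 → local minimum
  f''(3.9771) = -19.8997 < 0 → local maximum
  f''(5.4477) = 19.8997 > 0 → local minimum

Critical points: x = acos(-1/10)/2 ≈ 0.8355 (local maximum); x = pi - acos(-1/10)/2 ≈ 2.3061 (local minimum); x = acos(-1/10)/2 + pi ≈ 3.9771 (local maximum); x = -acos(-1/10)/2 + 2*pi ≈ 5.4477 (local minimum)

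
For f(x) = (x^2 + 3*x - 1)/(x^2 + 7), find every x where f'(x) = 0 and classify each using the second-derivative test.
f'(x) = (-3*x^2 + 16*x + 21)/(x^4 + 14*x^2 + 49)

Solve f'(x) = 0:
  f'(x) = -(3*x^2 - 16*x - 21)/(x^2 + 7)^2; the denominator is positive wherever f is defined, so f'(x) = 0 ⇔ -3*x^2 + 16*x + 21 = 0.
  3*x^2 - 16*x - 21 = 0 has no rational roots; quadratic formula: x = (16 ± √508)/6.
  ⇒ x = 8/3 - sqrt(127)/3 ≈ -1.0898, 8/3 + sqrt(127)/3 ≈ 6.4231

f''(x) = 2*(3*x^3 - 24*x^2 - 63*x + 56)/(x^6 + 21*x^4 + 147*x^2 + 343)
Second-derivative test at each critical point:
  f''(-1.0898) = 0.3362 > 0 → local minimum
  f''(6.4231) = -0.0097 < 0 → local maximum

Critical points: x = 8/3 - sqrt(127)/3 ≈ -1.0898 (local minimum); x = 8/3 + sqrt(127)/3 ≈ 6.4231 (local maximum)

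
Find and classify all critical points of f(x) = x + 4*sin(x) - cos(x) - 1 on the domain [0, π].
f'(x) = sin(x) + 4*cos(x) + 1

Solve f'(x) = 0 on [0, π]:
  f'(x) = 0 ⇔ sin(x) + 4*cos(x) = -1. Write the left side as R·cos(x + φ) with R = √(4² + (-1)²) = sqrt(17), cos φ = 4*sqrt(17)/17, sin φ = -sqrt(17)/17; then cos(x + φ) = -sqrt(17)/17. Solve for x and keep the solutions lying in [0, π].
  ⇒ x = pi - atan(15/8) ≈ 2.0608

f''(x) = -4*sin(x) + cos(x)
Second-derivative test at each critical point:
  f''(2.0608) = -4 < 0 → local maximum

Critical points: x = pi - atan(15/8) ≈ 2.0608 (local maximum)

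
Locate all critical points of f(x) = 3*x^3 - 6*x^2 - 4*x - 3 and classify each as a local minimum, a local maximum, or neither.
f'(x) = 9*x^2 - 12*x - 4

Solve f'(x) = 0:
  9*x^2 - 12*x - 4 = 0 has no rational roots; quadratic formula: x = (12 ± √288)/18.
  ⇒ x = 2/3 - 2*sqrt(2)/3 ≈ -0.2761, 2/3 + 2*sqrt(2)/3 ≈ 1.6095

f''(x) = 18*x - 12
Second-derivative test at each critical point:
  f''(-0.2761) = -16.9706 < 0 → local maximum
  f''(1.6095) = 16.9706 > 0 → local minimum

Critical points: x = 2/3 - 2*sqrt(2)/3 ≈ -0.2761 (local maximum); x = 2/3 + 2*sqrt(2)/3 ≈ 1.6095 (local minimum)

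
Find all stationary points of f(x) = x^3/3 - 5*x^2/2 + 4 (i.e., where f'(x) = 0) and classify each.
f'(x) = x*(x - 5)

Solve f'(x) = 0:
  Factor: x^2 - 5*x = x*(x - 5) = 0.
  ⇒ x = 0, 5

f''(x) = 2*x - 5
Second-derivative test at each critical point:
  f''(0) = -5 < 0 → local maximum
  f''(5) = 5 > 0 → local minimum

Critical points: x = 0 (local maximum); x = 5 (local minimum)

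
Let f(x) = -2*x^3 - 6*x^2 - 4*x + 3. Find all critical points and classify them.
f'(x) = -6*x^2 - 12*x - 4

Solve f'(x) = 0:
  Factor: -6*x^2 - 12*x - 4 = -2*(3*x^2 + 6*x + 2); 3*x^2 + 6*x + 2 = 0 has no rational roots; quadratic formula: x = (-6 ± √12)/6.
  ⇒ x = -1 - sqrt(3)/3 ≈ -1.5774, -1 + sqrt(3)/3 ≈ -0.4226

f''(x) = -12*x - 12
Second-derivative test at each critical point:
  f''(-1.5774) = 6.9282 > 0 → local minimum
  f''(-0.4226) = -6.9282 < 0 → local maximum

Critical points: x = -1 - sqrt(3)/3 ≈ -1.5774 (local minimum); x = -1 + sqrt(3)/3 ≈ -0.4226 (local maximum)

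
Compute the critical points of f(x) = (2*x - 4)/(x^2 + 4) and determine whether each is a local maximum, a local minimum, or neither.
f'(x) = 2*(x^2 - 2*x*(x - 2) + 4)/(x^2 + 4)^2

Solve f'(x) = 0:
  f'(x) = -2*(x^2 - 4*x - 4)/(x^2 + 4)^2; the denominator is positive wherever f is defined, so f'(x) = 0 ⇔ -2*x^2 + 8*x + 8 = 0.
  Factor: -2*x^2 + 8*x + 8 = -2*(x^2 - 4*x - 4); x^2 - 4*x - 4 = 0 has no rational roots; quadratic formula: x = (4 ± √32)/2.
  ⇒ x = 2 - 2*sqrt(2) ≈ -0.8284, 2 + 2*sqrt(2) ≈ 4.8284

f''(x) = 4*(4*x^2*(x - 2) + (2 - 3*x)*(x^2 + 4))/(x^2 + 4)^3
Second-derivative test at each critical point:
  f''(-0.8284) = 0.5152 > 0 → local minimum
  f''(4.8284) = -0.0152 < 0 → local maximum

Critical points: x = 2 - 2*sqrt(2) ≈ -0.8284 (local minimum); x = 2 + 2*sqrt(2) ≈ 4.8284 (local maximum)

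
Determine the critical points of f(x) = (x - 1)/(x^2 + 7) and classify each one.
f'(x) = (x^2 - 2*x*(x - 1) + 7)/(x^2 + 7)^2

Solve f'(x) = 0:
  f'(x) = -(x^2 - 2*x - 7)/(x^2 + 7)^2; the denominator is positive wherever f is defined, so f'(x) = 0 ⇔ -x^2 + 2*x + 7 = 0.
  x^2 - 2*x - 7 = 0 has no rational roots; quadratic formula: x = (2 ± √32)/2.
  ⇒ x = 1 - 2*sqrt(2) ≈ -1.8284, 1 + 2*sqrt(2) ≈ 3.8284

f''(x) = 2*(4*x^2*(x - 1) + (1 - 3*x)*(x^2 + 7))/(x^2 + 7)^3
Second-derivative test at each critical point:
  f''(-1.8284) = 0.0529 > 0 → local minimum
  f''(3.8284) = -0.0121 < 0 → local maximum

Critical points: x = 1 - 2*sqrt(2) ≈ -1.8284 (local minimum); x = 1 + 2*sqrt(2) ≈ 3.8284 (local maximum)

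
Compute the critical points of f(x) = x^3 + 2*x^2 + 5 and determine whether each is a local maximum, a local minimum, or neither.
f'(x) = x*(3*x + 4)

Solve f'(x) = 0:
  Factor: 3*x^2 + 4*x = x*(3*x + 4) = 0.
  ⇒ x = -4/3, 0

f''(x) = 6*x + 4
Second-derivative test at each critical point:
  f''(-4/3) = -4 < 0 → local maximum
  f''(0) = 4 > 0 → local minimum

Critical points: x = -4/3 (local maximum); x = 0 (local minimum)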